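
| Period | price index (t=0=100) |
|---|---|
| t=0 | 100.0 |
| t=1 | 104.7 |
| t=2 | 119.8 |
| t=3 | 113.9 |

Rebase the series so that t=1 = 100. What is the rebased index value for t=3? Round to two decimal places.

Rebased(t=3) = 113.9 / 104.7 × 100 = 108.7870

108.79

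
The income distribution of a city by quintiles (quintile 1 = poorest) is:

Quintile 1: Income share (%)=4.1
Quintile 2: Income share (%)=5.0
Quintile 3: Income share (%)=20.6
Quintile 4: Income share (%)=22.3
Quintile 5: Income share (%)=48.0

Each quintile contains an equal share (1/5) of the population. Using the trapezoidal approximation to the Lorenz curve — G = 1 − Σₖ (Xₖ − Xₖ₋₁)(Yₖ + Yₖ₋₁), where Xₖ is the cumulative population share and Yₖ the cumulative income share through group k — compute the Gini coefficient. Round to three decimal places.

Cumulative income shares Yₖ: 0.0410, 0.0910, 0.2970, 0.5200, 1.0000
Σ (Xₖ−Xₖ₋₁)(Yₖ+Yₖ₋₁) = (1/5)(0.0410+0.0000) + (1/5)(0.0910+0.0410) + (1/5)(0.2970+0.0910) + (1/5)(0.5200+0.2970) + (1/5)(1.0000+0.5200)
  = 0.0082 + 0.0264 + 0.0776 + 0.1634 + 0.3040 = 0.5796
G = 1 − 0.5796 = 0.4204

0.420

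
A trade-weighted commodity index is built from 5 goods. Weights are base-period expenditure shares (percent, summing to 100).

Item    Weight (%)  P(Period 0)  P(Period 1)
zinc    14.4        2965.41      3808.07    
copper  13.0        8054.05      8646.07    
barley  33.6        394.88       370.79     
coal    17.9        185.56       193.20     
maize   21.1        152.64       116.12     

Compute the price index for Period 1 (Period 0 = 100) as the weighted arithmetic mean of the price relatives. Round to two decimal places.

98.69

zinc: 14.4 × (3808.07/2965.41) = 14.4 × 1.284163 = 18.4919
copper: 13.0 × (8646.07/8054.05) = 13.0 × 1.073506 = 13.9556
barley: 33.6 × (370.79/394.88) = 33.6 × 0.938994 = 31.5502
coal: 17.9 × (193.20/185.56) = 17.9 × 1.041173 = 18.6370
maize: 21.1 × (116.12/152.64) = 21.1 × 0.760744 = 16.0517
Index = Σ wᵢ·(p₁ᵢ/p₀ᵢ) = 18.4919 + 13.9556 + 31.5502 + 18.6370 + 16.0517 = 98.6864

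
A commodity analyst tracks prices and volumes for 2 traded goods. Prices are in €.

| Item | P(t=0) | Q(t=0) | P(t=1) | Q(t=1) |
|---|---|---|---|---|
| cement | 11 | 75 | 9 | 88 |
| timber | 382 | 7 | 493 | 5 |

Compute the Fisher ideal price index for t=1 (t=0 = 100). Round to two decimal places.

115.52

Laspeyres component (base-period weights):
ΣP(t=1)Q(t=0) = 9×75 + 493×7 = 675 + 3451 = 4126
ΣP(t=0)Q(t=0) = 11×75 + 382×7 = 825 + 2674 = 3499
L = 4126 / 3499 × 100 = 117.9194
Paasche component (current-period weights):
ΣP(t=1)Q(t=1) = 9×88 + 493×5 = 792 + 2465 = 3257
ΣP(t=0)Q(t=1) = 11×88 + 382×5 = 968 + 1910 = 2878
P = 3257 / 2878 × 100 = 113.1689
Fisher = √(L × P) = √(117.9194 × 113.1689) = 115.5197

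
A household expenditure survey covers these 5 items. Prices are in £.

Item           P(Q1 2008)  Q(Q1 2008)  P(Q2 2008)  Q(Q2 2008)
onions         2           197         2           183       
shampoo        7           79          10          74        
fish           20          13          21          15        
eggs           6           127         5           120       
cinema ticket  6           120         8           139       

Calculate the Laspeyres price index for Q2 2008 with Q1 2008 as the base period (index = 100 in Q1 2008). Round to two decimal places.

113.50

Laspeyres price index uses base-period quantities as weights.
ΣP(Q2 2008)·Q(Q1 2008) = 2×197 + 10×79 + 21×13 + 5×127 + 8×120 = 394 + 790 + 273 + 635 + 960 = 3052
ΣP(Q1 2008)·Q(Q1 2008) = 2×197 + 7×79 + 20×13 + 6×127 + 6×120 = 394 + 553 + 260 + 762 + 720 = 2689
Index = 3052 / 2689 × 100 = 113.4994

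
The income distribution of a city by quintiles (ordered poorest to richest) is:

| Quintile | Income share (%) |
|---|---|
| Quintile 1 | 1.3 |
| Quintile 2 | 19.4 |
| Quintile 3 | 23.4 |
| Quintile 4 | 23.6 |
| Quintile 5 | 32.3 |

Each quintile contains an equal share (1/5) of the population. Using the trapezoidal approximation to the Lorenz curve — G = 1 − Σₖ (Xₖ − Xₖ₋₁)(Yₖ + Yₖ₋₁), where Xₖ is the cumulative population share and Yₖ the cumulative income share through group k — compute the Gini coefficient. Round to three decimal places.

0.265

Cumulative income shares Yₖ: 0.0130, 0.2070, 0.4410, 0.6770, 1.0000
Σ (Xₖ−Xₖ₋₁)(Yₖ+Yₖ₋₁) = (1/5)(0.0130+0.0000) + (1/5)(0.2070+0.0130) + (1/5)(0.4410+0.2070) + (1/5)(0.6770+0.4410) + (1/5)(1.0000+0.6770)
  = 0.0026 + 0.0440 + 0.1296 + 0.2236 + 0.3354 = 0.7352
G = 1 − 0.7352 = 0.2648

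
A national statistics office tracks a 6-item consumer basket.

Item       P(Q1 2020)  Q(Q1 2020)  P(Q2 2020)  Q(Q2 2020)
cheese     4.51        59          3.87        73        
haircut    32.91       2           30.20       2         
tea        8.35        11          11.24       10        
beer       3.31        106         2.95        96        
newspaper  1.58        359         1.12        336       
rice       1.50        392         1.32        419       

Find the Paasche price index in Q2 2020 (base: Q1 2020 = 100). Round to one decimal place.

Paasche price index uses current-period quantities as weights.
ΣP(Q2 2020)·Q(Q2 2020) = 3.87×73 + 30.20×2 + 11.24×10 + 2.95×96 + 1.12×336 + 1.32×419 = 282.51 + 60.4 + 112.4 + 283.2 + 376.32 + 553.08 = 1667.91
ΣP(Q1 2020)·Q(Q2 2020) = 4.51×73 + 32.91×2 + 8.35×10 + 3.31×96 + 1.58×336 + 1.50×419 = 329.23 + 65.82 + 83.5 + 317.76 + 530.88 + 628.5 = 1955.69
Index = 1667.91 / 1955.69 × 100 = 85.2850

85.3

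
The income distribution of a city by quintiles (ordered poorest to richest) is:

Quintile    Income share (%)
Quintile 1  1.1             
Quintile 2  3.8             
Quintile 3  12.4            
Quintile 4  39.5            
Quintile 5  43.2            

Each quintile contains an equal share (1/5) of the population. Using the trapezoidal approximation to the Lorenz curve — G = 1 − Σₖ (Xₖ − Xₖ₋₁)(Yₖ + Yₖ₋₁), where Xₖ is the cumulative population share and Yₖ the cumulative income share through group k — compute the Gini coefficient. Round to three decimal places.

Cumulative income shares Yₖ: 0.0110, 0.0490, 0.1730, 0.5680, 1.0000
Σ (Xₖ−Xₖ₋₁)(Yₖ+Yₖ₋₁) = (1/5)(0.0110+0.0000) + (1/5)(0.0490+0.0110) + (1/5)(0.1730+0.0490) + (1/5)(0.5680+0.1730) + (1/5)(1.0000+0.5680)
  = 0.0022 + 0.0120 + 0.0444 + 0.1482 + 0.3136 = 0.5204
G = 1 − 0.5204 = 0.4796

0.480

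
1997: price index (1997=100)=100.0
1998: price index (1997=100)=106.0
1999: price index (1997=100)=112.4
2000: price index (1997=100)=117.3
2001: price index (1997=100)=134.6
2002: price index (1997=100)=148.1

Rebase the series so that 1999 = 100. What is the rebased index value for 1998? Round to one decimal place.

94.3

Rebased(1998) = 106.0 / 112.4 × 100 = 94.3060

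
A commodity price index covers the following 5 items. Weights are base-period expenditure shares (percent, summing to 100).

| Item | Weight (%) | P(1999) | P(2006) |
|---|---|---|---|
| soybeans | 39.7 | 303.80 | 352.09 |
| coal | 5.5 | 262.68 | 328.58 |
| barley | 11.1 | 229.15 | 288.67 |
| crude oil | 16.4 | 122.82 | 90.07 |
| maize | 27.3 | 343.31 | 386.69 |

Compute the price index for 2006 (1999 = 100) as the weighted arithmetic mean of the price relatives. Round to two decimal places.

109.65

soybeans: 39.7 × (352.09/303.80) = 39.7 × 1.158953 = 46.0104
coal: 5.5 × (328.58/262.68) = 5.5 × 1.250876 = 6.8798
barley: 11.1 × (288.67/229.15) = 11.1 × 1.259743 = 13.9831
crude oil: 16.4 × (90.07/122.82) = 16.4 × 0.733350 = 12.0269
maize: 27.3 × (386.69/343.31) = 27.3 × 1.126358 = 30.7496
Index = Σ wᵢ·(p₁ᵢ/p₀ᵢ) = 46.0104 + 6.8798 + 13.9831 + 12.0269 + 30.7496 = 109.6499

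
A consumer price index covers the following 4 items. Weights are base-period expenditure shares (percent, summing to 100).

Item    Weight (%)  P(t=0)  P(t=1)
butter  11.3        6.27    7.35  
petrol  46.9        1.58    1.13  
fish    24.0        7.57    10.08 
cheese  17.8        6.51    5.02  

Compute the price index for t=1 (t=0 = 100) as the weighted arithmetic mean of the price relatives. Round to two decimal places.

92.47

butter: 11.3 × (7.35/6.27) = 11.3 × 1.172249 = 13.2464
petrol: 46.9 × (1.13/1.58) = 46.9 × 0.715190 = 33.5424
fish: 24.0 × (10.08/7.57) = 24.0 × 1.331572 = 31.9577
cheese: 17.8 × (5.02/6.51) = 17.8 × 0.771121 = 13.7260
Index = Σ wᵢ·(p₁ᵢ/p₀ᵢ) = 13.2464 + 33.5424 + 31.9577 + 13.7260 = 92.4725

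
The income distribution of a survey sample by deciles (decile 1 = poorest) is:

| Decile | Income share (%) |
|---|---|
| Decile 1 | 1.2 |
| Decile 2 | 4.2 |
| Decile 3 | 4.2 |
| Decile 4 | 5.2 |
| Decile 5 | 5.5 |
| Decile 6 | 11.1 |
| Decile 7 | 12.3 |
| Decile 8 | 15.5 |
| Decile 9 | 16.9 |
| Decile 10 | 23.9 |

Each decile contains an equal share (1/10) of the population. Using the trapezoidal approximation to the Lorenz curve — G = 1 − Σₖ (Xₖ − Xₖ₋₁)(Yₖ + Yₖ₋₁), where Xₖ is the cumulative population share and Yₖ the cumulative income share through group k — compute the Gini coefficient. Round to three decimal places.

Cumulative income shares Yₖ: 0.0120, 0.0540, 0.0960, 0.1480, 0.2030, 0.3140, 0.4370, 0.5920, 0.7610, 1.0000
Σ (Xₖ−Xₖ₋₁)(Yₖ+Yₖ₋₁) = (1/10)(0.0120+0.0000) + (1/10)(0.0540+0.0120) + (1/10)(0.0960+0.0540) + (1/10)(0.1480+0.0960) + (1/10)(0.2030+0.1480) + (1/10)(0.3140+0.2030) + (1/10)(0.4370+0.3140) + (1/10)(0.5920+0.4370) + (1/10)(0.7610+0.5920) + (1/10)(1.0000+0.7610)
  = 0.0012 + 0.0066 + 0.0150 + 0.0244 + 0.0351 + 0.0517 + 0.0751 + 0.1029 + 0.1353 + 0.1761 = 0.6234
G = 1 − 0.6234 = 0.3766

0.377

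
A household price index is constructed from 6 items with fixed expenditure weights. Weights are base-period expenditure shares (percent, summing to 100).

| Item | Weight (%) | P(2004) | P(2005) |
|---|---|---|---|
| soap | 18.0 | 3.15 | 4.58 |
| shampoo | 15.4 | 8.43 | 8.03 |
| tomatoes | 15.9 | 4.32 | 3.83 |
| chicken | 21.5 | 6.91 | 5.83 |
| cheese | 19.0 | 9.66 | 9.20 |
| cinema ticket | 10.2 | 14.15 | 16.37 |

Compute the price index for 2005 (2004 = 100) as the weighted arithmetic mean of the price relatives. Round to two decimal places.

soap: 18.0 × (4.58/3.15) = 18.0 × 1.453968 = 26.1714
shampoo: 15.4 × (8.03/8.43) = 15.4 × 0.952550 = 14.6693
tomatoes: 15.9 × (3.83/4.32) = 15.9 × 0.886574 = 14.0965
chicken: 21.5 × (5.83/6.91) = 21.5 × 0.843705 = 18.1397
cheese: 19.0 × (9.20/9.66) = 19.0 × 0.952381 = 18.0952
cinema ticket: 10.2 × (16.37/14.15) = 10.2 × 1.156890 = 11.8003
Index = Σ wᵢ·(p₁ᵢ/p₀ᵢ) = 26.1714 + 14.6693 + 14.0965 + 18.1397 + 18.0952 + 11.8003 = 102.9724

102.97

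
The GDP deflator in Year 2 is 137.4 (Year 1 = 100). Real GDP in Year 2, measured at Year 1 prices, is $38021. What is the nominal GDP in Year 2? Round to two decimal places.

52240.85

Nominal = Real × (Index/100) = 38021 × (137.4/100)
        = 38021 × 1.374 = 52240.8540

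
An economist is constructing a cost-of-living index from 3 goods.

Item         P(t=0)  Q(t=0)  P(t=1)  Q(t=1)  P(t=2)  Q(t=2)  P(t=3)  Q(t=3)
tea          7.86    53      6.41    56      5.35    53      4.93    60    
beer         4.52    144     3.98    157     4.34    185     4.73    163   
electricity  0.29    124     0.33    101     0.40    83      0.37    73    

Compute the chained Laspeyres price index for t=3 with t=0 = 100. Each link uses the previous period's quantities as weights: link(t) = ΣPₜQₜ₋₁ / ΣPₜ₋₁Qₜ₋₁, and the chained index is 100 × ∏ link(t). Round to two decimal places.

90.47

Link t=0→t=1:
ΣP(t=1)Q(t=0) = 6.41×53 + 3.98×144 + 0.33×124 = 339.73 + 573.12 + 40.92 = 953.77
ΣP(t=0)Q(t=0) = 7.86×53 + 4.52×144 + 0.29×124 = 416.58 + 650.88 + 35.96 = 1103.42
link = 953.77/1103.42 = 0.864376
Link t=1→t=2:
ΣP(t=2)Q(t=1) = 5.35×56 + 4.34×157 + 0.40×101 = 299.6 + 681.38 + 40.4 = 1021.38
ΣP(t=1)Q(t=1) = 6.41×56 + 3.98×157 + 0.33×101 = 358.96 + 624.86 + 33.33 = 1017.15
link = 1021.38/1017.15 = 1.004159
Link t=2→t=3:
ΣP(t=3)Q(t=2) = 4.93×53 + 4.73×185 + 0.37×83 = 261.29 + 875.05 + 30.71 = 1167.05
ΣP(t=2)Q(t=2) = 5.35×53 + 4.34×185 + 0.40×83 = 283.55 + 802.9 + 33.2 = 1119.65
link = 1167.05/1119.65 = 1.042335
Chained index = 100 × 0.864376 × 1.004159 × 1.042335 = 90.4716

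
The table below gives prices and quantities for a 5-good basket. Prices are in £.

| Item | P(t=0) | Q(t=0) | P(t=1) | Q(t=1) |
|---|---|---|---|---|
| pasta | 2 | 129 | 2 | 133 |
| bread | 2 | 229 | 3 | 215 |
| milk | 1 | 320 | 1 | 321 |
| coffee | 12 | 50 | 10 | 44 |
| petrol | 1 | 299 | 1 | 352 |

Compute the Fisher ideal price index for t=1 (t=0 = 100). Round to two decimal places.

106.68

Laspeyres component (base-period weights):
ΣP(t=1)Q(t=0) = 2×129 + 3×229 + 1×320 + 10×50 + 1×299 = 258 + 687 + 320 + 500 + 299 = 2064
ΣP(t=0)Q(t=0) = 2×129 + 2×229 + 1×320 + 12×50 + 1×299 = 258 + 458 + 320 + 600 + 299 = 1935
L = 2064 / 1935 × 100 = 106.6667
Paasche component (current-period weights):
ΣP(t=1)Q(t=1) = 2×133 + 3×215 + 1×321 + 10×44 + 1×352 = 266 + 645 + 321 + 440 + 352 = 2024
ΣP(t=0)Q(t=1) = 2×133 + 2×215 + 1×321 + 12×44 + 1×352 = 266 + 430 + 321 + 528 + 352 = 1897
P = 2024 / 1897 × 100 = 106.6948
Fisher = √(L × P) = √(106.6667 × 106.6948) = 106.6807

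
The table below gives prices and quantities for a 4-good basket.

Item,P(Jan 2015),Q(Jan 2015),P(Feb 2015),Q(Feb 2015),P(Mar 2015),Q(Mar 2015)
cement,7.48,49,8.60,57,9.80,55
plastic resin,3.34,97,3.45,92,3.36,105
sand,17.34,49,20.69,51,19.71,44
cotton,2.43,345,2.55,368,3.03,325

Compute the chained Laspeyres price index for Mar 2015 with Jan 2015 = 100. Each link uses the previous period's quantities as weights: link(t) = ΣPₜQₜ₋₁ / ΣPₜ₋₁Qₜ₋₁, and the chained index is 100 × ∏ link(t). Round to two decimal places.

118.83

Link Jan 2015→Feb 2015:
ΣP(Feb 2015)Q(Jan 2015) = 8.60×49 + 3.45×97 + 20.69×49 + 2.55×345 = 421.4 + 334.65 + 1013.81 + 879.75 = 2649.61
ΣP(Jan 2015)Q(Jan 2015) = 7.48×49 + 3.34×97 + 17.34×49 + 2.43×345 = 366.52 + 323.98 + 849.66 + 838.35 = 2378.51
link = 2649.61/2378.51 = 1.113979
Link Feb 2015→Mar 2015:
ΣP(Mar 2015)Q(Feb 2015) = 9.80×57 + 3.36×92 + 19.71×51 + 3.03×368 = 558.6 + 309.12 + 1005.21 + 1115.04 = 2987.97
ΣP(Feb 2015)Q(Feb 2015) = 8.60×57 + 3.45×92 + 20.69×51 + 2.55×368 = 490.2 + 317.4 + 1055.19 + 938.4 = 2801.19
link = 2987.97/2801.19 = 1.066679
Chained index = 100 × 1.113979 × 1.066679 = 118.8258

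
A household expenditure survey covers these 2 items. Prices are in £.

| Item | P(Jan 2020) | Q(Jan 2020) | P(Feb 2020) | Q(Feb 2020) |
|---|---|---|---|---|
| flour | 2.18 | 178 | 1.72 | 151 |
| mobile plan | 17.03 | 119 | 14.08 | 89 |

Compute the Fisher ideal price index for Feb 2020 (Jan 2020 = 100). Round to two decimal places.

Laspeyres component (base-period weights):
ΣP(Feb 2020)Q(Jan 2020) = 1.72×178 + 14.08×119 = 306.16 + 1675.52 = 1981.68
ΣP(Jan 2020)Q(Jan 2020) = 2.18×178 + 17.03×119 = 388.04 + 2026.57 = 2414.61
L = 1981.68 / 2414.61 × 100 = 82.0704
Paasche component (current-period weights):
ΣP(Feb 2020)Q(Feb 2020) = 1.72×151 + 14.08×89 = 259.72 + 1253.12 = 1512.84
ΣP(Jan 2020)Q(Feb 2020) = 2.18×151 + 17.03×89 = 329.18 + 1515.67 = 1844.85
P = 1512.84 / 1844.85 × 100 = 82.0034
Fisher = √(L × P) = √(82.0704 × 82.0034) = 82.0369

82.04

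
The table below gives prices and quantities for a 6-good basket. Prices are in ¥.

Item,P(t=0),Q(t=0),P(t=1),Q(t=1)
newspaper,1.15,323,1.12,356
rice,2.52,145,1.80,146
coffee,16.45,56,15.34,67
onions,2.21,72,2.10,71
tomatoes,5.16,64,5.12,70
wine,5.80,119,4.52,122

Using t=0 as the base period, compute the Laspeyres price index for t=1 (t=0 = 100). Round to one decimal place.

88.1

Laspeyres price index uses base-period quantities as weights.
ΣP(t=1)·Q(t=0) = 1.12×323 + 1.80×145 + 15.34×56 + 2.10×72 + 5.12×64 + 4.52×119 = 361.76 + 261 + 859.04 + 151.2 + 327.68 + 537.88 = 2498.56
ΣP(t=0)·Q(t=0) = 1.15×323 + 2.52×145 + 16.45×56 + 2.21×72 + 5.16×64 + 5.80×119 = 371.45 + 365.4 + 921.2 + 159.12 + 330.24 + 690.2 = 2837.61
Index = 2498.56 / 2837.61 × 100 = 88.0516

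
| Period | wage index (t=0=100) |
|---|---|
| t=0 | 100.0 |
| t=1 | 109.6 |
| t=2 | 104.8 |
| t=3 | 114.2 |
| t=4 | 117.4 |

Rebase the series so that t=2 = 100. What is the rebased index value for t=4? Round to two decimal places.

112.02

Rebased(t=4) = 117.4 / 104.8 × 100 = 112.0229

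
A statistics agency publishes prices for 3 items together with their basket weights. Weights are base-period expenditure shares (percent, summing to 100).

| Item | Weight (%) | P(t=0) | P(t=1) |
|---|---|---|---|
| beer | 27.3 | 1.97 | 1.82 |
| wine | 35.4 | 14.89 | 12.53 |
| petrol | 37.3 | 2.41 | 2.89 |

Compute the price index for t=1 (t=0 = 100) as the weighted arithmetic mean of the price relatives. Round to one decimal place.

beer: 27.3 × (1.82/1.97) = 27.3 × 0.923858 = 25.2213
wine: 35.4 × (12.53/14.89) = 35.4 × 0.841504 = 29.7893
petrol: 37.3 × (2.89/2.41) = 37.3 × 1.199170 = 44.7290
Index = Σ wᵢ·(p₁ᵢ/p₀ᵢ) = 25.2213 + 29.7893 + 44.7290 = 99.7396

99.7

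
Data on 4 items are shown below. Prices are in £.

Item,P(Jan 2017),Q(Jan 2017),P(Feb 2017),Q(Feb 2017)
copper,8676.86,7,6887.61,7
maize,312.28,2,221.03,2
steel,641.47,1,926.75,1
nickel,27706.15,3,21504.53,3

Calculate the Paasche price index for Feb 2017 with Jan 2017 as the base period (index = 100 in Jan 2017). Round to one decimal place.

Paasche price index uses current-period quantities as weights.
ΣP(Feb 2017)·Q(Feb 2017) = 6887.61×7 + 221.03×2 + 926.75×1 + 21504.53×3 = 48213.27 + 442.06 + 926.75 + 64513.59 = 114095.67
ΣP(Jan 2017)·Q(Feb 2017) = 8676.86×7 + 312.28×2 + 641.47×1 + 27706.15×3 = 60738.02 + 624.56 + 641.47 + 83118.45 = 145122.5
Index = 114095.67 / 145122.5 × 100 = 78.6202

78.6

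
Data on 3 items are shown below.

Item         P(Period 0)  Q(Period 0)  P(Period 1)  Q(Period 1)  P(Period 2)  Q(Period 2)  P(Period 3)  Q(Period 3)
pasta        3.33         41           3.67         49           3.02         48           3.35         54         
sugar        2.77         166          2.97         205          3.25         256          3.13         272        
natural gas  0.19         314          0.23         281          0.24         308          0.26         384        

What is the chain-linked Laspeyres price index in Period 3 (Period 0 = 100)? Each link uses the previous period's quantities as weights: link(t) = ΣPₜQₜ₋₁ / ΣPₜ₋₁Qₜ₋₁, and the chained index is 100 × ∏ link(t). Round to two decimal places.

111.79

Link Period 0→Period 1:
ΣP(Period 1)Q(Period 0) = 3.67×41 + 2.97×166 + 0.23×314 = 150.47 + 493.02 + 72.22 = 715.71
ΣP(Period 0)Q(Period 0) = 3.33×41 + 2.77×166 + 0.19×314 = 136.53 + 459.82 + 59.66 = 656.01
link = 715.71/656.01 = 1.091005
Link Period 1→Period 2:
ΣP(Period 2)Q(Period 1) = 3.02×49 + 3.25×205 + 0.24×281 = 147.98 + 666.25 + 67.44 = 881.67
ΣP(Period 1)Q(Period 1) = 3.67×49 + 2.97×205 + 0.23×281 = 179.83 + 608.85 + 64.63 = 853.31
link = 881.67/853.31 = 1.033235
Link Period 2→Period 3:
ΣP(Period 3)Q(Period 2) = 3.35×48 + 3.13×256 + 0.26×308 = 160.8 + 801.28 + 80.08 = 1042.16
ΣP(Period 2)Q(Period 2) = 3.02×48 + 3.25×256 + 0.24×308 = 144.96 + 832 + 73.92 = 1050.88
link = 1042.16/1050.88 = 0.991702
Chained index = 100 × 1.091005 × 1.033235 × 0.991702 = 111.7911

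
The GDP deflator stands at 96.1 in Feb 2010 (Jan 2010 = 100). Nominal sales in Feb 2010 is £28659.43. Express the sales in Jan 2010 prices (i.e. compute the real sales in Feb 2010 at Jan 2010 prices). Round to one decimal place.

Real = Nominal ÷ (Index/100) = 28659.43 ÷ (96.1/100)
     = 28659.43 ÷ 0.961 = 29822.5078

29822.5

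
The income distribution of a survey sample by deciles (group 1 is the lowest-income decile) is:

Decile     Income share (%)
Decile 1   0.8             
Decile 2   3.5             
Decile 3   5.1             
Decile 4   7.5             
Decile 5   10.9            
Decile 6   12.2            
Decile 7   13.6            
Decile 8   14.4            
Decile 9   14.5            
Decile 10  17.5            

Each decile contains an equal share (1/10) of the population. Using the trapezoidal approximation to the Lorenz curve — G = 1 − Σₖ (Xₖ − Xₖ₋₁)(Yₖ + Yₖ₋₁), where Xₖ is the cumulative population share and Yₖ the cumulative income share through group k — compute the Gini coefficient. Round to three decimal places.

Cumulative income shares Yₖ: 0.0080, 0.0430, 0.0940, 0.1690, 0.2780, 0.4000, 0.5360, 0.6800, 0.8250, 1.0000
Σ (Xₖ−Xₖ₋₁)(Yₖ+Yₖ₋₁) = (1/10)(0.0080+0.0000) + (1/10)(0.0430+0.0080) + (1/10)(0.0940+0.0430) + (1/10)(0.1690+0.0940) + (1/10)(0.2780+0.1690) + (1/10)(0.4000+0.2780) + (1/10)(0.5360+0.4000) + (1/10)(0.6800+0.5360) + (1/10)(0.8250+0.6800) + (1/10)(1.0000+0.8250)
  = 0.0008 + 0.0051 + 0.0137 + 0.0263 + 0.0447 + 0.0678 + 0.0936 + 0.1216 + 0.1505 + 0.1825 = 0.7066
G = 1 − 0.7066 = 0.2934

0.293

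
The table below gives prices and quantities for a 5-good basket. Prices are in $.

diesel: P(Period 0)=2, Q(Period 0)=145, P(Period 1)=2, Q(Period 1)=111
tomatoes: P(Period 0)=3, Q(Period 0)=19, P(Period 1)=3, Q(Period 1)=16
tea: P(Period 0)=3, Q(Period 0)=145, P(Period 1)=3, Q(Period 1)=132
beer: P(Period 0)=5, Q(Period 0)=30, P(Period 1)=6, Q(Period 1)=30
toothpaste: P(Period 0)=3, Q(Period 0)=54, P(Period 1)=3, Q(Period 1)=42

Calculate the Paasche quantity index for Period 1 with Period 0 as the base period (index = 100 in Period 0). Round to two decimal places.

Paasche quantity index uses current-period prices as weights.
ΣP(Period 1)·Q(Period 1) = 2×111 + 3×16 + 3×132 + 6×30 + 3×42 = 222 + 48 + 396 + 180 + 126 = 972
ΣP(Period 1)·Q(Period 0) = 2×145 + 3×19 + 3×145 + 6×30 + 3×54 = 290 + 57 + 435 + 180 + 162 = 1124
Index = 972 / 1124 × 100 = 86.4769

86.48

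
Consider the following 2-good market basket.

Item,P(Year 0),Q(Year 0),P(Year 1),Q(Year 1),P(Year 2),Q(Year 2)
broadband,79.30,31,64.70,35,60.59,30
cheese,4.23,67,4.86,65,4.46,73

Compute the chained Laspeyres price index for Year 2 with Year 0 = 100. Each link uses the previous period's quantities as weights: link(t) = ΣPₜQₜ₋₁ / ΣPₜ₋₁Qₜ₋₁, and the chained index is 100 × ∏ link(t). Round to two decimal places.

Link Year 0→Year 1:
ΣP(Year 1)Q(Year 0) = 64.70×31 + 4.86×67 = 2005.7 + 325.62 = 2331.32
ΣP(Year 0)Q(Year 0) = 79.30×31 + 4.23×67 = 2458.3 + 283.41 = 2741.71
link = 2331.32/2741.71 = 0.850316
Link Year 1→Year 2:
ΣP(Year 2)Q(Year 1) = 60.59×35 + 4.46×65 = 2120.65 + 289.9 = 2410.55
ΣP(Year 1)Q(Year 1) = 64.70×35 + 4.86×65 = 2264.5 + 315.9 = 2580.4
link = 2410.55/2580.4 = 0.934177
Chained index = 100 × 0.850316 × 0.934177 = 79.4346

79.43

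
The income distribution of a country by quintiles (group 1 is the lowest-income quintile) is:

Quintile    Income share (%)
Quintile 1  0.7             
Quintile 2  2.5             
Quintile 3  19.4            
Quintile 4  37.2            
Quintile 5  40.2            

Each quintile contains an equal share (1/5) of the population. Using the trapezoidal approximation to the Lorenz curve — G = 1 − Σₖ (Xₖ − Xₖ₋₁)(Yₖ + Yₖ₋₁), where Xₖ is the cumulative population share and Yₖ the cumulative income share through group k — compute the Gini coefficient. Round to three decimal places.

0.455

Cumulative income shares Yₖ: 0.0070, 0.0320, 0.2260, 0.5980, 1.0000
Σ (Xₖ−Xₖ₋₁)(Yₖ+Yₖ₋₁) = (1/5)(0.0070+0.0000) + (1/5)(0.0320+0.0070) + (1/5)(0.2260+0.0320) + (1/5)(0.5980+0.2260) + (1/5)(1.0000+0.5980)
  = 0.0014 + 0.0078 + 0.0516 + 0.1648 + 0.3196 = 0.5452
G = 1 − 0.5452 = 0.4548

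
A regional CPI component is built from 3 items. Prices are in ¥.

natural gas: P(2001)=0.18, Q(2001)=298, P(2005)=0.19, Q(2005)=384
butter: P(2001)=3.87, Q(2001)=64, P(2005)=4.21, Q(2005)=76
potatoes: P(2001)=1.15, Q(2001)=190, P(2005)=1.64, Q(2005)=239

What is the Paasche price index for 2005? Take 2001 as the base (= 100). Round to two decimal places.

Paasche price index uses current-period quantities as weights.
ΣP(2005)·Q(2005) = 0.19×384 + 4.21×76 + 1.64×239 = 72.96 + 319.96 + 391.96 = 784.88
ΣP(2001)·Q(2005) = 0.18×384 + 3.87×76 + 1.15×239 = 69.12 + 294.12 + 274.85 = 638.09
Index = 784.88 / 638.09 × 100 = 123.0046

123.00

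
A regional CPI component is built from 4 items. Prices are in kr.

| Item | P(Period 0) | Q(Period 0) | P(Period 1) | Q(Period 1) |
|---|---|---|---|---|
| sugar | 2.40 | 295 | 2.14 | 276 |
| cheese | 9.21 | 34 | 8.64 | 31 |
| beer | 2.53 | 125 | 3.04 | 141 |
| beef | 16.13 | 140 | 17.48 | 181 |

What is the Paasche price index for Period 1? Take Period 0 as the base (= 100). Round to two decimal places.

Paasche price index uses current-period quantities as weights.
ΣP(Period 1)·Q(Period 1) = 2.14×276 + 8.64×31 + 3.04×141 + 17.48×181 = 590.64 + 267.84 + 428.64 + 3163.88 = 4451
ΣP(Period 0)·Q(Period 1) = 2.40×276 + 9.21×31 + 2.53×141 + 16.13×181 = 662.4 + 285.51 + 356.73 + 2919.53 = 4224.17
Index = 4451 / 4224.17 × 100 = 105.3698

105.37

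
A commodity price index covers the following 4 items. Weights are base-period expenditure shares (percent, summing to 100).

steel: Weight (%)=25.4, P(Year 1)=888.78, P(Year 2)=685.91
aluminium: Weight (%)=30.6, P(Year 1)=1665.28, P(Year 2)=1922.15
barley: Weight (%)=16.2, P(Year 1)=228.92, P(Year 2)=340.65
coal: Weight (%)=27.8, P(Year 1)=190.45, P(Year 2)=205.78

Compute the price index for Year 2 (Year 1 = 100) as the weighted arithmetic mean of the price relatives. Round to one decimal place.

109.1

steel: 25.4 × (685.91/888.78) = 25.4 × 0.771743 = 19.6023
aluminium: 30.6 × (1922.15/1665.28) = 30.6 × 1.154250 = 35.3201
barley: 16.2 × (340.65/228.92) = 16.2 × 1.488074 = 24.1068
coal: 27.8 × (205.78/190.45) = 27.8 × 1.080494 = 30.0377
Index = Σ wᵢ·(p₁ᵢ/p₀ᵢ) = 19.6023 + 35.3201 + 24.1068 + 30.0377 = 109.0669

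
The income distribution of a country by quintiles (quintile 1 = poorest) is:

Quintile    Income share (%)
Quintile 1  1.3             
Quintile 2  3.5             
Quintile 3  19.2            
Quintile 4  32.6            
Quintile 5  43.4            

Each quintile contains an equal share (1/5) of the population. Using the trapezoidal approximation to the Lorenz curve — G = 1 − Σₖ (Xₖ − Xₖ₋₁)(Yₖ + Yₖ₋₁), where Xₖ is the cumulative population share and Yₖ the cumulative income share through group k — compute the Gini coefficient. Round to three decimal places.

0.453

Cumulative income shares Yₖ: 0.0130, 0.0480, 0.2400, 0.5660, 1.0000
Σ (Xₖ−Xₖ₋₁)(Yₖ+Yₖ₋₁) = (1/5)(0.0130+0.0000) + (1/5)(0.0480+0.0130) + (1/5)(0.2400+0.0480) + (1/5)(0.5660+0.2400) + (1/5)(1.0000+0.5660)
  = 0.0026 + 0.0122 + 0.0576 + 0.1612 + 0.3132 = 0.5468
G = 1 − 0.5468 = 0.4532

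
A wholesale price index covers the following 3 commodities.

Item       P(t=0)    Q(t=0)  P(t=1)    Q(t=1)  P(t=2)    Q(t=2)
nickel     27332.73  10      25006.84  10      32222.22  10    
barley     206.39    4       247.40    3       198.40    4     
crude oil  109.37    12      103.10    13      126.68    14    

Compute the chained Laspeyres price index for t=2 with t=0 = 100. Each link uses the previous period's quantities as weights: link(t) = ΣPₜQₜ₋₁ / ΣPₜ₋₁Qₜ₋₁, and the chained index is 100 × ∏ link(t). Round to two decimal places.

Link t=0→t=1:
ΣP(t=1)Q(t=0) = 25006.84×10 + 247.40×4 + 103.10×12 = 250068.4 + 989.6 + 1237.2 = 252295.2
ΣP(t=0)Q(t=0) = 27332.73×10 + 206.39×4 + 109.37×12 = 273327.3 + 825.56 + 1312.44 = 275465.3
link = 252295.2/275465.3 = 0.915887
Link t=1→t=2:
ΣP(t=2)Q(t=1) = 32222.22×10 + 198.40×3 + 126.68×13 = 322222.2 + 595.2 + 1646.84 = 324464.24
ΣP(t=1)Q(t=1) = 25006.84×10 + 247.40×3 + 103.10×13 = 250068.4 + 742.2 + 1340.3 = 252150.9
link = 324464.24/252150.9 = 1.286786
Chained index = 100 × 0.915887 × 1.286786 = 117.8551

117.86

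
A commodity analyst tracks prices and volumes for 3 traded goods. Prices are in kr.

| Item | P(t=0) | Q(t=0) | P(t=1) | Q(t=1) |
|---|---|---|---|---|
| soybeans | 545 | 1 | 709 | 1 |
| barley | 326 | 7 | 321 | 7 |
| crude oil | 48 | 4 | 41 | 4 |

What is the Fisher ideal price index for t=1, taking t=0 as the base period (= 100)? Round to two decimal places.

Laspeyres component (base-period weights):
ΣP(t=1)Q(t=0) = 709×1 + 321×7 + 41×4 = 709 + 2247 + 164 = 3120
ΣP(t=0)Q(t=0) = 545×1 + 326×7 + 48×4 = 545 + 2282 + 192 = 3019
L = 3120 / 3019 × 100 = 103.3455
Paasche component (current-period weights):
ΣP(t=1)Q(t=1) = 709×1 + 321×7 + 41×4 = 709 + 2247 + 164 = 3120
ΣP(t=0)Q(t=1) = 545×1 + 326×7 + 48×4 = 545 + 2282 + 192 = 3019
P = 3120 / 3019 × 100 = 103.3455
Fisher = √(L × P) = √(103.3455 × 103.3455) = 103.3455

103.35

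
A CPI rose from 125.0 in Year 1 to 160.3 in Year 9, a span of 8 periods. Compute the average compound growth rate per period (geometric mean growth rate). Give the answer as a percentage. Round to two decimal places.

3.16%

Growth factor = (160.3/125.0)^(1/8) = (1.282400)^(1/8) = 1.031580
Growth rate = 1.031580 − 1 = 0.031580 = 3.1580%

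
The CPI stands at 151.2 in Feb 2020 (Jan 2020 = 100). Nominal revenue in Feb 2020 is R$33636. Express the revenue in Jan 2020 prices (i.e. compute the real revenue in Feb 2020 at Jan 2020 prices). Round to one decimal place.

Real = Nominal ÷ (Index/100) = 33636 ÷ (151.2/100)
     = 33636 ÷ 1.512 = 22246.0317

22246.0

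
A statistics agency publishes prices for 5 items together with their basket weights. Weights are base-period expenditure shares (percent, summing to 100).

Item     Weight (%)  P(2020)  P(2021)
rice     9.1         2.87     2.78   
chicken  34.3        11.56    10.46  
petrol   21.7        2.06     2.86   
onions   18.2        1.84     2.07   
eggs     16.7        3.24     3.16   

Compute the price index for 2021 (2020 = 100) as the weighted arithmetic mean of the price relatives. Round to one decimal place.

106.7

rice: 9.1 × (2.78/2.87) = 9.1 × 0.968641 = 8.8146
chicken: 34.3 × (10.46/11.56) = 34.3 × 0.904844 = 31.0362
petrol: 21.7 × (2.86/2.06) = 21.7 × 1.388350 = 30.1272
onions: 18.2 × (2.07/1.84) = 18.2 × 1.125000 = 20.4750
eggs: 16.7 × (3.16/3.24) = 16.7 × 0.975309 = 16.2877
Index = Σ wᵢ·(p₁ᵢ/p₀ᵢ) = 8.8146 + 31.0362 + 30.1272 + 20.4750 + 16.2877 = 106.7406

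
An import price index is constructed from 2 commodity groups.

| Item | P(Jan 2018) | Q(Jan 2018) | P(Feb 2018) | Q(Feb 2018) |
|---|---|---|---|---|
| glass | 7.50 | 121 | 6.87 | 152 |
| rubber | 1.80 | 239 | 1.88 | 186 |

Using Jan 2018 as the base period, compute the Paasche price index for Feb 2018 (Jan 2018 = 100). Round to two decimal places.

Paasche price index uses current-period quantities as weights.
ΣP(Feb 2018)·Q(Feb 2018) = 6.87×152 + 1.88×186 = 1044.24 + 349.68 = 1393.92
ΣP(Jan 2018)·Q(Feb 2018) = 7.50×152 + 1.80×186 = 1140 + 334.8 = 1474.8
Index = 1393.92 / 1474.8 × 100 = 94.5159

94.52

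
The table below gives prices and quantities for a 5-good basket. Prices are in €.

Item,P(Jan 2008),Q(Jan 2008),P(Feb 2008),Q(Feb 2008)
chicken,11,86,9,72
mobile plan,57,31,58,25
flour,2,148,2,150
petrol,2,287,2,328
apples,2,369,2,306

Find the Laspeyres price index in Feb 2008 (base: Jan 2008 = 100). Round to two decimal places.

96.74

Laspeyres price index uses base-period quantities as weights.
ΣP(Feb 2008)·Q(Jan 2008) = 9×86 + 58×31 + 2×148 + 2×287 + 2×369 = 774 + 1798 + 296 + 574 + 738 = 4180
ΣP(Jan 2008)·Q(Jan 2008) = 11×86 + 57×31 + 2×148 + 2×287 + 2×369 = 946 + 1767 + 296 + 574 + 738 = 4321
Index = 4180 / 4321 × 100 = 96.7369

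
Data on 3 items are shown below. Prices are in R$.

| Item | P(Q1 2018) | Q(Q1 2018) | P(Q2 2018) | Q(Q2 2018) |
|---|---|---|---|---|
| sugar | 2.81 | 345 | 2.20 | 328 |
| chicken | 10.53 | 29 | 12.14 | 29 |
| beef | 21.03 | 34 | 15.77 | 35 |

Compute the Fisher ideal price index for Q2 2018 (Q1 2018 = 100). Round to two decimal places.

Laspeyres component (base-period weights):
ΣP(Q2 2018)Q(Q1 2018) = 2.20×345 + 12.14×29 + 15.77×34 = 759 + 352.06 + 536.18 = 1647.24
ΣP(Q1 2018)Q(Q1 2018) = 2.81×345 + 10.53×29 + 21.03×34 = 969.45 + 305.37 + 715.02 = 1989.84
L = 1647.24 / 1989.84 × 100 = 82.7825
Paasche component (current-period weights):
ΣP(Q2 2018)Q(Q2 2018) = 2.20×328 + 12.14×29 + 15.77×35 = 721.6 + 352.06 + 551.95 = 1625.61
ΣP(Q1 2018)Q(Q2 2018) = 2.81×328 + 10.53×29 + 21.03×35 = 921.68 + 305.37 + 736.05 = 1963.1
P = 1625.61 / 1963.1 × 100 = 82.8083
Fisher = √(L × P) = √(82.7825 × 82.8083) = 82.7954

82.80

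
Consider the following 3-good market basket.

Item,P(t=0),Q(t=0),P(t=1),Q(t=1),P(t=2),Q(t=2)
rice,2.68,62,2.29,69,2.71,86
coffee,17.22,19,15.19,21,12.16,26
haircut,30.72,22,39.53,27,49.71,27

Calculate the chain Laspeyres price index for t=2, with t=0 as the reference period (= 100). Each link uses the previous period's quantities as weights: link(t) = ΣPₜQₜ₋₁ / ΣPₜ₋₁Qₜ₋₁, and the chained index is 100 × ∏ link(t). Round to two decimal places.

Link t=0→t=1:
ΣP(t=1)Q(t=0) = 2.29×62 + 15.19×19 + 39.53×22 = 141.98 + 288.61 + 869.66 = 1300.25
ΣP(t=0)Q(t=0) = 2.68×62 + 17.22×19 + 30.72×22 = 166.16 + 327.18 + 675.84 = 1169.18
link = 1300.25/1169.18 = 1.112104
Link t=1→t=2:
ΣP(t=2)Q(t=1) = 2.71×69 + 12.16×21 + 49.71×27 = 186.99 + 255.36 + 1342.17 = 1784.52
ΣP(t=1)Q(t=1) = 2.29×69 + 15.19×21 + 39.53×27 = 158.01 + 318.99 + 1067.31 = 1544.31
link = 1784.52/1544.31 = 1.155545
Chained index = 100 × 1.112104 × 1.155545 = 128.5087

128.51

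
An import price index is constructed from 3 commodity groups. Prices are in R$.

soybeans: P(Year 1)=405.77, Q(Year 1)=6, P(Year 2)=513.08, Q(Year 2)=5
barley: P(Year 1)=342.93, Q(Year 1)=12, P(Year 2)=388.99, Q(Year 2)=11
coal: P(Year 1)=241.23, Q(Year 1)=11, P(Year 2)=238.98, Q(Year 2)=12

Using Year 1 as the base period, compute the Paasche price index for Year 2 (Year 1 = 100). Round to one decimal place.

Paasche price index uses current-period quantities as weights.
ΣP(Year 2)·Q(Year 2) = 513.08×5 + 388.99×11 + 238.98×12 = 2565.4 + 4278.89 + 2867.76 = 9712.05
ΣP(Year 1)·Q(Year 2) = 405.77×5 + 342.93×11 + 241.23×12 = 2028.85 + 3772.23 + 2894.76 = 8695.84
Index = 9712.05 / 8695.84 × 100 = 111.6862

111.7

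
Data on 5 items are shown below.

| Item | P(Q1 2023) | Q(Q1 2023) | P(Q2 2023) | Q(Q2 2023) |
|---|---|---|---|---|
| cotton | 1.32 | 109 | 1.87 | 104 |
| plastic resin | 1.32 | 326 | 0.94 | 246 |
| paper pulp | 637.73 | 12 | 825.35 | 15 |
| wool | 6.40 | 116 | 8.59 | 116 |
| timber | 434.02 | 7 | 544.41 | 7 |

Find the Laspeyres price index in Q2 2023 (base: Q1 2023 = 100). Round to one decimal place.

126.8

Laspeyres price index uses base-period quantities as weights.
ΣP(Q2 2023)·Q(Q1 2023) = 1.87×109 + 0.94×326 + 825.35×12 + 8.59×116 + 544.41×7 = 203.83 + 306.44 + 9904.2 + 996.44 + 3810.87 = 15221.78
ΣP(Q1 2023)·Q(Q1 2023) = 1.32×109 + 1.32×326 + 637.73×12 + 6.40×116 + 434.02×7 = 143.88 + 430.32 + 7652.76 + 742.4 + 3038.14 = 12007.5
Index = 15221.78 / 12007.5 × 100 = 126.7689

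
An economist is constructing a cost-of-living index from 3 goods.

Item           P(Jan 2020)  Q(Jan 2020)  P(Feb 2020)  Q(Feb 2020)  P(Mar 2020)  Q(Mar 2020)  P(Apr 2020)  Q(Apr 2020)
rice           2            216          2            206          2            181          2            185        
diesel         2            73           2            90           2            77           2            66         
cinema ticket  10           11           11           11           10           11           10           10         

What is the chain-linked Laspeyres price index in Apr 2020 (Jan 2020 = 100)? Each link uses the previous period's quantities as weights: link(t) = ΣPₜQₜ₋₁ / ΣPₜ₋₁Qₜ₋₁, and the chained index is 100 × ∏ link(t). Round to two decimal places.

Link Jan 2020→Feb 2020:
ΣP(Feb 2020)Q(Jan 2020) = 2×216 + 2×73 + 11×11 = 432 + 146 + 121 = 699
ΣP(Jan 2020)Q(Jan 2020) = 2×216 + 2×73 + 10×11 = 432 + 146 + 110 = 688
link = 699/688 = 1.015988
Link Feb 2020→Mar 2020:
ΣP(Mar 2020)Q(Feb 2020) = 2×206 + 2×90 + 10×11 = 412 + 180 + 110 = 702
ΣP(Feb 2020)Q(Feb 2020) = 2×206 + 2×90 + 11×11 = 412 + 180 + 121 = 713
link = 702/713 = 0.984572
Link Mar 2020→Apr 2020:
ΣP(Apr 2020)Q(Mar 2020) = 2×181 + 2×77 + 10×11 = 362 + 154 + 110 = 626
ΣP(Mar 2020)Q(Mar 2020) = 2×181 + 2×77 + 10×11 = 362 + 154 + 110 = 626
link = 626/626 = 1.000000
Chained index = 100 × 1.015988 × 0.984572 × 1.000000 = 100.0314

100.03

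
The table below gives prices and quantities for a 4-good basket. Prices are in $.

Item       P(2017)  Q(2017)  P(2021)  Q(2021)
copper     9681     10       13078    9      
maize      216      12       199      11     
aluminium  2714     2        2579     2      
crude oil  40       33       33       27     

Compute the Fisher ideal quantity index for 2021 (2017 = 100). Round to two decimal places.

Laspeyres component (base-period weights):
ΣP(2017)Q(2021) = 9681×9 + 216×11 + 2714×2 + 40×27 = 87129 + 2376 + 5428 + 1080 = 96013
ΣP(2017)Q(2017) = 9681×10 + 216×12 + 2714×2 + 40×33 = 96810 + 2592 + 5428 + 1320 = 106150
L = 96013 / 106150 × 100 = 90.4503
Paasche component (current-period weights):
ΣP(2021)Q(2021) = 13078×9 + 199×11 + 2579×2 + 33×27 = 117702 + 2189 + 5158 + 891 = 125940
ΣP(2021)Q(2017) = 13078×10 + 199×12 + 2579×2 + 33×33 = 130780 + 2388 + 5158 + 1089 = 139415
P = 125940 / 139415 × 100 = 90.3346
Fisher = √(L × P) = √(90.4503 × 90.3346) = 90.3924

90.39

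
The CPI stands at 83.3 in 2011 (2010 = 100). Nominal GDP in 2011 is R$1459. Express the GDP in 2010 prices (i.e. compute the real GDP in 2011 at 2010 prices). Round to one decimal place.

Real = Nominal ÷ (Index/100) = 1459 ÷ (83.3/100)
     = 1459 ÷ 0.833 = 1751.5006

1751.5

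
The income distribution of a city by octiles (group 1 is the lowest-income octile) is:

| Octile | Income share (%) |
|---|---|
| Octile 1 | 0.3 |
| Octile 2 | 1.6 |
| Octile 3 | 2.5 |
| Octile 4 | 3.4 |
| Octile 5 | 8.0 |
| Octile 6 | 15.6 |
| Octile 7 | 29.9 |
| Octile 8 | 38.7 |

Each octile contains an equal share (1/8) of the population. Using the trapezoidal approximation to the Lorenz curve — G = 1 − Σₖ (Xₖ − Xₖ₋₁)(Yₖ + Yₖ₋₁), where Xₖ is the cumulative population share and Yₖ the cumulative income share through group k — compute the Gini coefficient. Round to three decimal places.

Cumulative income shares Yₖ: 0.0030, 0.0190, 0.0440, 0.0780, 0.1580, 0.3140, 0.6130, 1.0000
Σ (Xₖ−Xₖ₋₁)(Yₖ+Yₖ₋₁) = (1/8)(0.0030+0.0000) + (1/8)(0.0190+0.0030) + (1/8)(0.0440+0.0190) + (1/8)(0.0780+0.0440) + (1/8)(0.1580+0.0780) + (1/8)(0.3140+0.1580) + (1/8)(0.6130+0.3140) + (1/8)(1.0000+0.6130)
  = 0.0004 + 0.0027 + 0.0079 + 0.0152 + 0.0295 + 0.0590 + 0.1159 + 0.2016 = 0.4323
G = 1 − 0.4323 = 0.5677

0.568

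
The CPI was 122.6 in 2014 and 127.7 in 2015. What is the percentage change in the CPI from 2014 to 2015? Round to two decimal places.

4.16%

Change = (127.7 − 122.6) / 122.6 × 100
       = 5.1 / 122.6 × 100 = 4.1599%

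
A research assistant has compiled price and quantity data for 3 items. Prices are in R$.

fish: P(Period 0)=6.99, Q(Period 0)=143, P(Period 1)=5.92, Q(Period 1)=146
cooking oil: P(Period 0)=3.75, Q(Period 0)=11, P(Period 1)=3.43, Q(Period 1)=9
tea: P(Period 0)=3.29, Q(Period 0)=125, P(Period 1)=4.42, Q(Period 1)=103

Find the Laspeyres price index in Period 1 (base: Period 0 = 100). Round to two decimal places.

Laspeyres price index uses base-period quantities as weights.
ΣP(Period 1)·Q(Period 0) = 5.92×143 + 3.43×11 + 4.42×125 = 846.56 + 37.73 + 552.5 = 1436.79
ΣP(Period 0)·Q(Period 0) = 6.99×143 + 3.75×11 + 3.29×125 = 999.57 + 41.25 + 411.25 = 1452.07
Index = 1436.79 / 1452.07 × 100 = 98.9477

98.95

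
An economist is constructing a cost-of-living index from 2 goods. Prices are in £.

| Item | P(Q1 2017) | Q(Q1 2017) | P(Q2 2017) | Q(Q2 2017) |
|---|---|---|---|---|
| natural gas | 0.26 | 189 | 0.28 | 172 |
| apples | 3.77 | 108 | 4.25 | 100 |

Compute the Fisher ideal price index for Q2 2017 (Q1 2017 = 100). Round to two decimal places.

Laspeyres component (base-period weights):
ΣP(Q2 2017)Q(Q1 2017) = 0.28×189 + 4.25×108 = 52.92 + 459 = 511.92
ΣP(Q1 2017)Q(Q1 2017) = 0.26×189 + 3.77×108 = 49.14 + 407.16 = 456.3
L = 511.92 / 456.3 × 100 = 112.1893
Paasche component (current-period weights):
ΣP(Q2 2017)Q(Q2 2017) = 0.28×172 + 4.25×100 = 48.16 + 425 = 473.16
ΣP(Q1 2017)Q(Q2 2017) = 0.26×172 + 3.77×100 = 44.72 + 377 = 421.72
P = 473.16 / 421.72 × 100 = 112.1977
Fisher = √(L × P) = √(112.1893 × 112.1977) = 112.1935

112.19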